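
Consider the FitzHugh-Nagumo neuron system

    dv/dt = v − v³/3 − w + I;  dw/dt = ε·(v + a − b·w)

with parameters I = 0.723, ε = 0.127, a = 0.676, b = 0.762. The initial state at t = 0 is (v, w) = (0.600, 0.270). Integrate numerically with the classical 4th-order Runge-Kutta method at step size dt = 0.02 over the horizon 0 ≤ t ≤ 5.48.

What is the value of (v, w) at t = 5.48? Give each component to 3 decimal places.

(v, w) = (1.387, 1.350)

t=0.000: state=(0.600, 0.270)
step 1 (dt=0.02): k1=(0.981, 0.136), k2=(0.986, 0.137), k3=(0.986, 0.137), k4=(0.991, 0.138); state += dt/6·(k1+2k2+2k3+k4)
t=0.020: state=(0.620, 0.273)
t=0.040: state=(0.640, 0.276)
t=0.060: state=(0.660, 0.278)
continuing one RK4 step at a time; state shown every 10 steps (Δt=0.2):
t=0.200: state=(0.804, 0.299)
t=0.400: state=(1.017, 0.334)
t=0.600: state=(1.221, 0.372)
t=0.800: state=(1.398, 0.415)
t=1.000: state=(1.536, 0.461)
t=1.200: state=(1.634, 0.509)
t=1.400: state=(1.696, 0.559)
t=1.600: state=(1.731, 0.608)
t=1.800: state=(1.746, 0.657)
t=2.000: state=(1.748, 0.706)
t=2.200: state=(1.741, 0.753)
t=2.400: state=(1.729, 0.799)
t=2.600: state=(1.714, 0.844)
t=2.800: state=(1.696, 0.888)
t=3.000: state=(1.676, 0.930)
t=3.200: state=(1.655, 0.971)
t=3.400: state=(1.634, 1.011)
t=3.600: state=(1.612, 1.050)
t=3.800: state=(1.590, 1.087)
t=4.000: state=(1.567, 1.123)
t=4.200: state=(1.544, 1.157)
t=4.400: state=(1.520, 1.191)
t=4.600: state=(1.496, 1.223)
t=4.800: state=(1.472, 1.254)
t=5.000: state=(1.448, 1.283)
t=5.200: state=(1.423, 1.312)
t=5.400: state=(1.397, 1.339)
t=5.480: state=(1.387, 1.350)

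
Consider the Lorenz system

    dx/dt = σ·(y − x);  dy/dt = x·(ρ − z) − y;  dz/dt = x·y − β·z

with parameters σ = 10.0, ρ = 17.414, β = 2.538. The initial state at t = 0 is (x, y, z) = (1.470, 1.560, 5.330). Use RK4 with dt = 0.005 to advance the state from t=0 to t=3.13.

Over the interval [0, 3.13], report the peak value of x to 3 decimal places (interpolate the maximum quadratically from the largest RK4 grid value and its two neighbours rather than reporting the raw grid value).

t=0.000: state=(1.470, 1.560, 5.330)
step 1 (dt=0.005): k1=(0.900, 16.203, -11.234), k2=(1.283, 16.232, -11.100), k3=(1.274, 16.243, -11.099), k4=(1.648, 16.281, -10.964); state += dt/6·(k1+2k2+2k3+k4)
t=0.005: state=(1.476, 1.641, 5.275)
t=0.010: state=(1.486, 1.723, 5.220)
t=0.015: state=(1.500, 1.805, 5.168)
continuing one RK4 step at a time; state shown every 40 steps (Δt=0.2):
t=0.200: state=(4.163, 6.906, 4.961)
t=0.400: state=(11.755, 14.060, 19.392)
t=0.600: state=(5.067, 0.191, 21.690)
t=0.800: state=(0.401, -0.220, 12.971)
t=1.000: state=(-0.031, -0.086, 7.806)
t=1.200: state=(-0.154, -0.253, 4.701)
t=1.400: state=(-0.610, -1.052, 2.866)
t=1.600: state=(-2.719, -4.777, 2.439)
t=1.800: state=(-10.589, -15.590, 13.198)
t=2.000: state=(-7.378, -0.655, 24.884)
t=2.200: state=(0.159, 1.390, 14.676)
t=2.400: state=(1.563, 2.268, 9.108)
t=2.600: state=(4.294, 6.631, 7.467)
t=2.800: state=(10.457, 12.621, 17.777)
t=3.000: state=(6.241, 2.143, 21.590)
t=3.130: state=(2.547, 1.019, 16.104)
largest grid value and its neighbours: x(0.430)=12.14418, x(0.435)=12.14482, x(0.440)=12.12589
parabola through these three points peaks at t≈0.433 with x≈12.14696

max x = 12.147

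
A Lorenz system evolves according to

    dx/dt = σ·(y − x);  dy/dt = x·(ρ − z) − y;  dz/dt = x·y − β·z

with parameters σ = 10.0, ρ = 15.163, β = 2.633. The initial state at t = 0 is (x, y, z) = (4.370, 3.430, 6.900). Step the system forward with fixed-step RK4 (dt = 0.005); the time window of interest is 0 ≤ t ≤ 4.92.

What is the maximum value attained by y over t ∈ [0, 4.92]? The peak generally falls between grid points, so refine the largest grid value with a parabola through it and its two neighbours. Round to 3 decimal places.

max y = 10.862

t=0.000: state=(4.370, 3.430, 6.900)
step 1 (dt=0.005): k1=(-9.400, 32.679, -3.179), k2=(-8.348, 32.438, -2.883), k3=(-8.380, 32.457, -2.879), k4=(-7.358, 32.233, -2.582); state += dt/6·(k1+2k2+2k3+k4)
t=0.005: state=(4.328, 3.592, 6.886)
t=0.010: state=(4.296, 3.752, 6.874)
t=0.015: state=(4.274, 3.911, 6.866)
continuing one RK4 step at a time; state shown every 40 steps (Δt=0.2):
t=0.200: state=(7.151, 9.723, 10.023)
t=0.400: state=(9.060, 7.145, 19.536)
t=0.600: state=(3.899, 2.154, 15.323)
t=0.800: state=(2.796, 3.159, 10.185)
t=1.000: state=(4.907, 6.657, 8.903)
t=1.200: state=(8.651, 9.710, 15.152)
t=1.400: state=(6.537, 4.234, 17.821)
t=1.600: state=(3.583, 3.141, 12.854)
t=1.800: state=(4.298, 5.350, 10.021)
t=2.000: state=(7.261, 8.781, 12.686)
t=2.200: state=(7.685, 6.352, 17.553)
t=2.400: state=(4.665, 3.677, 14.614)
t=2.600: state=(4.327, 4.878, 11.338)
t=2.800: state=(6.391, 7.687, 12.059)
t=3.000: state=(7.719, 7.309, 16.338)
t=3.200: state=(5.558, 4.442, 15.472)
t=3.400: state=(4.606, 4.786, 12.432)
t=3.600: state=(5.936, 6.930, 12.139)
t=3.800: state=(7.388, 7.473, 15.280)
t=4.000: state=(6.121, 5.156, 15.697)
t=4.200: state=(4.955, 4.882, 13.243)
t=4.400: state=(5.722, 6.447, 12.446)
t=4.600: state=(7.021, 7.313, 14.578)
t=4.800: state=(6.411, 5.691, 15.579)
t=4.920: state=(5.597, 5.055, 14.609)
largest grid value and its neighbours: y(0.270)=10.85881, y(0.275)=10.86155, y(0.280)=10.85142
parabola through these three points peaks at t≈0.274 with y≈10.86208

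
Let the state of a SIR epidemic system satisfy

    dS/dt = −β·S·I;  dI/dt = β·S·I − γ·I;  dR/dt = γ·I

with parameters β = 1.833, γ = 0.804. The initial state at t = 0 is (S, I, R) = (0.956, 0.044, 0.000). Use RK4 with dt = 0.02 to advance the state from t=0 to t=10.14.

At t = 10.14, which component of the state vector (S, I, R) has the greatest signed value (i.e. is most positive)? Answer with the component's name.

t=0.000: state=(0.956, 0.044, 0.000)
step 1 (dt=0.02): k1=(-0.077, 0.042, 0.035), k2=(-0.078, 0.042, 0.036), k3=(-0.078, 0.042, 0.036), k4=(-0.078, 0.042, 0.036); state += dt/6·(k1+2k2+2k3+k4)
t=0.020: state=(0.954, 0.045, 0.001)
t=0.040: state=(0.953, 0.046, 0.001)
t=0.060: state=(0.951, 0.047, 0.002)
continuing one RK4 step at a time; state shown every 25 steps (Δt=0.5):
t=0.500: state=(0.908, 0.069, 0.022)
t=1.000: state=(0.840, 0.103, 0.057)
t=1.500: state=(0.750, 0.144, 0.106)
t=2.000: state=(0.646, 0.182, 0.172)
t=2.500: state=(0.539, 0.210, 0.251)
t=3.000: state=(0.442, 0.220, 0.338)
t=3.500: state=(0.362, 0.212, 0.426)
t=4.000: state=(0.301, 0.192, 0.507)
t=4.500: state=(0.255, 0.166, 0.579)
t=5.000: state=(0.222, 0.138, 0.640)
t=5.500: state=(0.198, 0.112, 0.690)
t=6.000: state=(0.181, 0.089, 0.730)
t=6.500: state=(0.168, 0.070, 0.762)
t=7.000: state=(0.159, 0.054, 0.787)
t=7.500: state=(0.152, 0.042, 0.806)
t=8.000: state=(0.147, 0.032, 0.821)
t=8.500: state=(0.143, 0.025, 0.832)
t=9.000: state=(0.141, 0.019, 0.841)
t=9.500: state=(0.139, 0.014, 0.847)
t=10.000: state=(0.137, 0.011, 0.852)
t=10.140: state=(0.137, 0.010, 0.853)
compare at T: S=0.137, I=0.010, R=0.853

largest component: R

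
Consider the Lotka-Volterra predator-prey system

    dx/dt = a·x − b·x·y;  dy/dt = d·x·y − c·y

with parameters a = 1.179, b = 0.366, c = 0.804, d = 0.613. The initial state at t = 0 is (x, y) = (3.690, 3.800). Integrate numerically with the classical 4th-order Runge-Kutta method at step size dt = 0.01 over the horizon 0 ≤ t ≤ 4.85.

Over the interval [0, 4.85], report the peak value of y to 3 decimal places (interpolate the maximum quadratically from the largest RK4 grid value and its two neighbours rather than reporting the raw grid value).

max y = 7.847

t=0.000: state=(3.690, 3.800)
step 1 (dt=0.01): k1=(-0.782, 5.540), k2=(-0.818, 5.572), k3=(-0.818, 5.571), k4=(-0.855, 5.602); state += dt/6·(k1+2k2+2k3+k4)
t=0.010: state=(3.682, 3.856)
t=0.020: state=(3.673, 3.912)
t=0.030: state=(3.663, 3.969)
continuing one RK4 step at a time; state shown every 20 steps (Δt=0.2):
t=0.200: state=(3.388, 5.008)
t=0.400: state=(2.838, 6.257)
t=0.600: state=(2.186, 7.250)
t=0.800: state=(1.592, 7.772)
t=1.000: state=(1.136, 7.811)
t=1.200: state=(0.820, 7.488)
t=1.400: state=(0.611, 6.954)
t=1.600: state=(0.476, 6.326)
t=1.800: state=(0.388, 5.677)
t=2.000: state=(0.332, 5.051)
t=2.200: state=(0.297, 4.469)
t=2.400: state=(0.276, 3.940)
t=2.600: state=(0.267, 3.468)
t=2.800: state=(0.266, 3.051)
t=3.000: state=(0.273, 2.685)
t=3.200: state=(0.287, 2.366)
t=3.400: state=(0.309, 2.089)
t=3.600: state=(0.339, 1.851)
t=3.800: state=(0.378, 1.647)
t=4.000: state=(0.427, 1.473)
t=4.200: state=(0.488, 1.326)
t=4.400: state=(0.563, 1.204)
t=4.600: state=(0.655, 1.104)
t=4.800: state=(0.767, 1.026)
t=4.850: state=(0.798, 1.009)
largest grid value and its neighbours: y(0.900)=7.84601, y(0.910)=7.84708, y(0.920)=7.84707
parabola through these three points peaks at t≈0.915 with y≈7.84721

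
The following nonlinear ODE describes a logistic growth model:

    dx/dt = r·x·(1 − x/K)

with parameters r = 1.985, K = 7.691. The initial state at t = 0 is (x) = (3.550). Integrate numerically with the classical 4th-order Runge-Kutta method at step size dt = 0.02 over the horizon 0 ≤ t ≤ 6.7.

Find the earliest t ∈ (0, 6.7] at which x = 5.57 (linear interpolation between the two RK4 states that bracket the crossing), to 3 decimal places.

t=0.000: state=(3.550)
step 1 (dt=0.02): k1=(3.794), k2=(3.800), k3=(3.800), k4=(3.804); state += dt/6·(k1+2k2+2k3+k4)
t=0.020: state=(3.626)
t=0.040: state=(3.702)
t=0.060: state=(3.778)
continuing one RK4 step at a time; state shown every 25 steps (Δt=0.5):
t=0.500: state=(5.369)
t=0.560: state=(5.558)
next step: t=0.580: state=(5.619) — x has crossed 5.57
linear interpolation between t=0.560 (5.55785) and t=0.580 (5.61850) → t≈0.564

t = 0.564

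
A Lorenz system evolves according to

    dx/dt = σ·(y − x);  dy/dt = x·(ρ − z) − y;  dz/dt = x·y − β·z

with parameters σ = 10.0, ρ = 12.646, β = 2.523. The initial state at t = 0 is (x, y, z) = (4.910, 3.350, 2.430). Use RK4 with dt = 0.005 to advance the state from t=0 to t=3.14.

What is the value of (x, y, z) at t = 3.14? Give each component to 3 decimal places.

(x, y, z) = (5.583, 6.638, 9.623)

t=0.000: state=(4.910, 3.350, 2.430)
step 1 (dt=0.005): k1=(-15.600, 46.811, 10.318), k2=(-14.040, 46.169, 10.692), k3=(-14.095, 46.206, 10.695), k4=(-12.585, 45.601, 11.065); state += dt/6·(k1+2k2+2k3+k4)
t=0.005: state=(4.840, 3.581, 2.483)
t=0.010: state=(4.784, 3.806, 2.541)
t=0.015: state=(4.742, 4.027, 2.601)
continuing one RK4 step at a time; state shown every 40 steps (Δt=0.2):
t=0.200: state=(7.969, 10.615, 8.882)
t=0.400: state=(8.009, 4.922, 17.978)
t=0.600: state=(2.510, 1.048, 12.602)
t=0.800: state=(1.497, 1.621, 7.942)
t=1.000: state=(2.531, 3.473, 5.568)
t=1.200: state=(5.557, 7.612, 6.990)
t=1.400: state=(8.501, 8.314, 14.805)
t=1.600: state=(4.957, 2.871, 14.673)
t=1.800: state=(2.700, 2.445, 10.143)
t=2.000: state=(3.313, 4.113, 7.582)
t=2.200: state=(5.753, 7.255, 8.765)
t=2.400: state=(7.564, 7.302, 14.000)
t=2.600: state=(5.154, 3.729, 13.837)
t=2.800: state=(3.552, 3.399, 10.482)
t=3.000: state=(4.243, 5.014, 8.809)
t=3.140: state=(5.583, 6.638, 9.623)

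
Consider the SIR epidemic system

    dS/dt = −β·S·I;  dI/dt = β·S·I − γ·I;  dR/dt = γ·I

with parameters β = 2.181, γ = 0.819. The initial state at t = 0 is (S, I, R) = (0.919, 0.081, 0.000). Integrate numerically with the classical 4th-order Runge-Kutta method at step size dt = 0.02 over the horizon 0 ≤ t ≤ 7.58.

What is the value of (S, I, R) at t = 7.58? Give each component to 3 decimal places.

t=0.000: state=(0.919, 0.081, 0.000)
step 1 (dt=0.02): k1=(-0.162, 0.096, 0.066), k2=(-0.164, 0.097, 0.067), k3=(-0.164, 0.097, 0.067), k4=(-0.166, 0.098, 0.068); state += dt/6·(k1+2k2+2k3+k4)
t=0.020: state=(0.916, 0.083, 0.001)
t=0.040: state=(0.912, 0.085, 0.003)
t=0.060: state=(0.909, 0.087, 0.004)
continuing one RK4 step at a time; state shown every 25 steps (Δt=0.5):
t=0.500: state=(0.816, 0.139, 0.044)
t=1.000: state=(0.675, 0.209, 0.116)
t=1.500: state=(0.520, 0.266, 0.214)
t=2.000: state=(0.383, 0.288, 0.329)
t=2.500: state=(0.281, 0.274, 0.445)
t=3.000: state=(0.212, 0.238, 0.550)
t=3.500: state=(0.168, 0.194, 0.638)
t=4.000: state=(0.139, 0.152, 0.709)
t=4.500: state=(0.120, 0.116, 0.764)
t=5.000: state=(0.108, 0.087, 0.805)
t=5.500: state=(0.099, 0.065, 0.836)
t=6.000: state=(0.093, 0.048, 0.859)
t=6.500: state=(0.089, 0.035, 0.876)
t=7.000: state=(0.086, 0.026, 0.888)
t=7.500: state=(0.084, 0.019, 0.897)
t=7.580: state=(0.084, 0.018, 0.898)

(S, I, R) = (0.084, 0.018, 0.898)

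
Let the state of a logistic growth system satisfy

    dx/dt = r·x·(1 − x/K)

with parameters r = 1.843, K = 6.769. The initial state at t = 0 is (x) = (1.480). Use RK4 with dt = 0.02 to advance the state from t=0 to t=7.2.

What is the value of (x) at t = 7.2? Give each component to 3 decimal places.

t=0.000: state=(1.480)
step 1 (dt=0.02): k1=(2.131), k2=(2.153), k3=(2.153), k4=(2.175); state += dt/6·(k1+2k2+2k3+k4)
t=0.020: state=(1.523)
t=0.040: state=(1.567)
t=0.060: state=(1.612)
continuing one RK4 step at a time; state shown every 25 steps (Δt=0.5):
t=0.500: state=(2.795)
t=1.000: state=(4.323)
t=1.500: state=(5.525)
t=2.000: state=(6.212)
t=2.500: state=(6.536)
t=3.000: state=(6.674)
t=3.500: state=(6.731)
t=4.000: state=(6.754)
t=4.500: state=(6.763)
t=5.000: state=(6.767)
t=5.500: state=(6.768)
t=6.000: state=(6.769)
t=6.500: state=(6.769)
t=7.000: state=(6.769)
t=7.200: state=(6.769)

(x) = (6.769)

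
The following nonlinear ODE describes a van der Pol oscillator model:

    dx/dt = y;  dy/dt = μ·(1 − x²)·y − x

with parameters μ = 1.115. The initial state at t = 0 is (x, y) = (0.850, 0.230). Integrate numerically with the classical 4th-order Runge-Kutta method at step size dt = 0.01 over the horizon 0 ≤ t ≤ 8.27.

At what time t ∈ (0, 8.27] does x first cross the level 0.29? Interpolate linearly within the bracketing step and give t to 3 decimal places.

t=0.000: state=(0.850, 0.230)
step 1 (dt=0.01): k1=(0.230, -0.779), k2=(0.226, -0.782), k3=(0.226, -0.782), k4=(0.222, -0.784); state += dt/6·(k1+2k2+2k3+k4)
t=0.010: state=(0.852, 0.222)
t=0.020: state=(0.854, 0.214)
t=0.030: state=(0.857, 0.206)
continuing one RK4 step at a time; state shown every 50 steps (Δt=0.5):
t=0.500: state=(0.859, -0.204)
t=1.000: state=(0.638, -0.696)
t=1.370: state=(0.298, -1.166)
next step: t=1.380: state=(0.286, -1.181) — x has crossed 0.29
linear interpolation between t=1.370 (0.29811) and t=1.380 (0.28637) → t≈1.377

t = 1.377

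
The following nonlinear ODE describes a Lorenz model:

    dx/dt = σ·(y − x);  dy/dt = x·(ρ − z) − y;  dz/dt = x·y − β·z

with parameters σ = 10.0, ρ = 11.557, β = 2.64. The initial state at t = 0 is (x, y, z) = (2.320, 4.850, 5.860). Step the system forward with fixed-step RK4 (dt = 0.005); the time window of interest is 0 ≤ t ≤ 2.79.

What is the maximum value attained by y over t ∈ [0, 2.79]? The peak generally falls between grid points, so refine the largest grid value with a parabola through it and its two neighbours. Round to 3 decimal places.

max y = 8.429

t=0.000: state=(2.320, 4.850, 5.860)
step 1 (dt=0.005): k1=(25.300, 8.367, -4.218), k2=(24.877, 8.732, -3.834), k3=(24.896, 8.722, -3.839), k4=(24.491, 9.080, -3.457); state += dt/6·(k1+2k2+2k3+k4)
t=0.005: state=(2.444, 4.894, 5.841)
t=0.010: state=(2.565, 4.941, 5.825)
t=0.015: state=(2.682, 4.991, 5.814)
continuing one RK4 step at a time; state shown every 20 steps (Δt=0.1):
t=0.100: state=(4.380, 6.224, 6.186)
t=0.200: state=(6.180, 7.892, 8.110)
t=0.300: state=(7.533, 8.341, 11.309)
t=0.400: state=(7.522, 6.677, 13.820)
t=0.500: state=(6.120, 4.396, 13.920)
t=0.600: state=(4.501, 3.130, 12.380)
t=0.700: state=(3.499, 2.866, 10.517)
t=0.800: state=(3.191, 3.177, 8.941)
t=0.900: state=(3.420, 3.874, 7.877)
t=1.000: state=(4.070, 4.902, 7.492)
t=1.100: state=(5.042, 6.117, 7.978)
t=1.200: state=(6.105, 7.076, 9.419)
t=1.300: state=(6.792, 7.107, 11.354)
t=1.400: state=(6.648, 6.065, 12.678)
t=1.500: state=(5.785, 4.756, 12.683)
t=1.600: state=(4.804, 3.951, 11.724)
t=1.700: state=(4.168, 3.764, 10.488)
t=1.800: state=(3.992, 4.032, 9.429)
t=1.900: state=(4.220, 4.618, 8.790)
t=2.000: state=(4.751, 5.392, 8.726)
t=2.100: state=(5.438, 6.131, 9.305)
t=2.200: state=(6.038, 6.493, 10.376)
t=2.300: state=(6.261, 6.229, 11.458)
t=2.400: state=(5.987, 5.504, 11.977)
t=2.500: state=(5.404, 4.782, 11.758)
t=2.600: state=(4.845, 4.386, 11.067)
t=2.700: state=(4.529, 4.364, 10.278)
t=2.790: state=(4.502, 4.601, 9.714)
largest grid value and its neighbours: y(0.270)=8.42803, y(0.275)=8.42838, y(0.280)=8.42290
parabola through these three points peaks at t≈0.273 with y≈8.42895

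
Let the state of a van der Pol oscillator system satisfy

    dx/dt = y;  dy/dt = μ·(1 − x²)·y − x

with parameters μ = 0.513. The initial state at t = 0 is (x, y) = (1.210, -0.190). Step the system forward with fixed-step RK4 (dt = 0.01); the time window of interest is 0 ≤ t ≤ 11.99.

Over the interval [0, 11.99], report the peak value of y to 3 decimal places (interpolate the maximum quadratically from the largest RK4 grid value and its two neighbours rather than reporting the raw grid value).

t=0.000: state=(1.210, -0.190)
step 1 (dt=0.01): k1=(-0.190, -1.165), k2=(-0.196, -1.163), k3=(-0.196, -1.163), k4=(-0.202, -1.161); state += dt/6·(k1+2k2+2k3+k4)
t=0.010: state=(1.208, -0.202)
t=0.020: state=(1.206, -0.213)
t=0.030: state=(1.204, -0.225)
continuing one RK4 step at a time; state shown every 50 steps (Δt=0.5):
t=0.500: state=(0.978, -0.724)
t=1.000: state=(0.494, -1.211)
t=1.500: state=(-0.225, -1.633)
t=2.000: state=(-1.055, -1.538)
t=2.500: state=(-1.615, -0.619)
t=3.000: state=(-1.683, 0.284)
t=3.500: state=(-1.388, 0.858)
t=4.000: state=(-0.838, 1.350)
t=4.500: state=(-0.027, 1.893)
t=5.000: state=(0.990, 2.011)
t=5.500: state=(1.763, 0.925)
t=6.000: state=(1.917, -0.208)
t=6.500: state=(1.648, -0.810)
t=7.000: state=(1.131, -1.261)
t=7.500: state=(0.371, -1.799)
t=8.000: state=(-0.654, -2.207)
t=8.500: state=(-1.626, -1.431)
t=9.000: state=(-1.986, -0.079)
t=9.500: state=(-1.818, 0.661)
t=10.000: state=(-1.372, 1.111)
t=10.500: state=(-0.700, 1.601)
t=11.000: state=(0.243, 2.149)
t=11.500: state=(1.321, 1.915)
t=11.990: state=(1.938, 0.553)
largest grid value and its neighbours: y(11.180)=2.23091, y(11.190)=2.23100, y(11.200)=2.23053
parabola through these three points peaks at t≈11.187 with y≈2.23103

max y = 2.231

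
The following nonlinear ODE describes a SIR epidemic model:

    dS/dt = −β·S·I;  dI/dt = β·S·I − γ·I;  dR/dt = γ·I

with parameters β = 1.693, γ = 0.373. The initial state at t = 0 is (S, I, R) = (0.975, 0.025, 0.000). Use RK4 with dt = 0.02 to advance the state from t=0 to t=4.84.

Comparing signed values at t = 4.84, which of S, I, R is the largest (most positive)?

t=0.000: state=(0.975, 0.025, 0.000)
step 1 (dt=0.02): k1=(-0.041, 0.032, 0.009), k2=(-0.042, 0.032, 0.009), k3=(-0.042, 0.032, 0.009), k4=(-0.042, 0.033, 0.010); state += dt/6·(k1+2k2+2k3+k4)
t=0.020: state=(0.974, 0.026, 0.000)
t=0.040: state=(0.973, 0.026, 0.000)
t=0.060: state=(0.972, 0.027, 0.001)
continuing one RK4 step at a time; state shown every 10 steps (Δt=0.2):
t=0.200: state=(0.966, 0.032, 0.002)
t=0.400: state=(0.954, 0.041, 0.005)
t=0.600: state=(0.939, 0.053, 0.008)
t=0.800: state=(0.920, 0.067, 0.013)
t=1.000: state=(0.897, 0.085, 0.018)
t=1.200: state=(0.868, 0.106, 0.026)
t=1.400: state=(0.834, 0.132, 0.034)
t=1.600: state=(0.794, 0.161, 0.045)
t=1.800: state=(0.747, 0.194, 0.059)
t=2.000: state=(0.696, 0.230, 0.074)
t=2.200: state=(0.640, 0.268, 0.093)
t=2.400: state=(0.580, 0.305, 0.114)
t=2.600: state=(0.520, 0.341, 0.138)
t=2.800: state=(0.461, 0.374, 0.165)
t=3.000: state=(0.404, 0.402, 0.194)
t=3.200: state=(0.351, 0.424, 0.225)
t=3.400: state=(0.303, 0.439, 0.257)
t=3.600: state=(0.261, 0.449, 0.290)
t=3.800: state=(0.224, 0.452, 0.324)
t=4.000: state=(0.192, 0.450, 0.358)
t=4.200: state=(0.165, 0.444, 0.391)
t=4.400: state=(0.142, 0.434, 0.424)
t=4.600: state=(0.123, 0.421, 0.456)
t=4.800: state=(0.107, 0.406, 0.487)
t=4.840: state=(0.104, 0.403, 0.493)
compare at T: S=0.104, I=0.403, R=0.493

largest component: R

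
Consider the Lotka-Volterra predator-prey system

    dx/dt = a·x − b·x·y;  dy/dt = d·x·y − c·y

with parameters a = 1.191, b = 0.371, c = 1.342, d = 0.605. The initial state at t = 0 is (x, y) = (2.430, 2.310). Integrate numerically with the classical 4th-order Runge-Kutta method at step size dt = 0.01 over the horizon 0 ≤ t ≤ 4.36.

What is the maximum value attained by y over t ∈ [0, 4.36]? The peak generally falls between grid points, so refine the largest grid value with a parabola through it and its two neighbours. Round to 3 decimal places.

max y = 4.378

t=0.000: state=(2.430, 2.310)
step 1 (dt=0.01): k1=(0.812, 0.296), k2=(0.812, 0.302), k3=(0.812, 0.302), k4=(0.812, 0.308); state += dt/6·(k1+2k2+2k3+k4)
t=0.010: state=(2.438, 2.313)
t=0.020: state=(2.446, 2.316)
t=0.030: state=(2.454, 2.319)
continuing one RK4 step at a time; state shown every 20 steps (Δt=0.2):
t=0.200: state=(2.591, 2.393)
t=0.400: state=(2.740, 2.527)
t=0.600: state=(2.863, 2.712)
t=0.800: state=(2.946, 2.949)
t=1.000: state=(2.974, 3.228)
t=1.200: state=(2.937, 3.531)
t=1.400: state=(2.836, 3.831)
t=1.600: state=(2.681, 4.091)
t=1.800: state=(2.493, 4.279)
t=2.000: state=(2.293, 4.370)
t=2.200: state=(2.104, 4.359)
t=2.400: state=(1.938, 4.255)
t=2.600: state=(1.805, 4.079)
t=2.800: state=(1.706, 3.855)
t=3.000: state=(1.641, 3.608)
t=3.200: state=(1.608, 3.357)
t=3.400: state=(1.605, 3.117)
t=3.600: state=(1.630, 2.897)
t=3.800: state=(1.680, 2.706)
t=4.000: state=(1.755, 2.546)
t=4.200: state=(1.853, 2.421)
t=4.360: state=(1.946, 2.347)
largest grid value and its neighbours: y(2.070)=4.37780, y(2.080)=4.37785, y(2.090)=4.37765
parabola through these three points peaks at t≈2.077 with y≈4.37786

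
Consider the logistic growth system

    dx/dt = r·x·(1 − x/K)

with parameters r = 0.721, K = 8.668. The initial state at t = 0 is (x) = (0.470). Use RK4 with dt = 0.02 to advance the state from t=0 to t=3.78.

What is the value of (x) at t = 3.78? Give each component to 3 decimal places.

t=0.000: state=(0.470)
step 1 (dt=0.02): k1=(0.320), k2=(0.323), k3=(0.323), k4=(0.325); state += dt/6·(k1+2k2+2k3+k4)
t=0.020: state=(0.476)
t=0.040: state=(0.483)
t=0.060: state=(0.490)
continuing one RK4 step at a time; state shown every 10 steps (Δt=0.2):
t=0.200: state=(0.538)
t=0.400: state=(0.616)
t=0.600: state=(0.704)
t=0.800: state=(0.803)
t=1.000: state=(0.914)
t=1.200: state=(1.039)
t=1.400: state=(1.178)
t=1.600: state=(1.333)
t=1.800: state=(1.504)
t=2.000: state=(1.692)
t=2.200: state=(1.896)
t=2.400: state=(2.119)
t=2.600: state=(2.358)
t=2.800: state=(2.613)
t=3.000: state=(2.884)
t=3.200: state=(3.168)
t=3.400: state=(3.463)
t=3.600: state=(3.767)
t=3.780: state=(4.045)

(x) = (4.045)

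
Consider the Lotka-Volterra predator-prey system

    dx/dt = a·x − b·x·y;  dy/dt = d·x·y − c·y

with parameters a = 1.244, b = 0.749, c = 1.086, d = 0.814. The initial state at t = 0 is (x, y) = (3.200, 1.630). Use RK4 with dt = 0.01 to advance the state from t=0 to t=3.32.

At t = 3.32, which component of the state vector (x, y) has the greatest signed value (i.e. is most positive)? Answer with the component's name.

largest component: y

t=0.000: state=(3.200, 1.630)
step 1 (dt=0.01): k1=(0.074, 2.476), k2=(0.044, 2.495), k3=(0.044, 2.495), k4=(0.014, 2.514); state += dt/6·(k1+2k2+2k3+k4)
t=0.010: state=(3.200, 1.655)
t=0.020: state=(3.200, 1.680)
t=0.030: state=(3.200, 1.706)
continuing one RK4 step at a time; state shown every 20 steps (Δt=0.2):
t=0.200: state=(3.087, 2.196)
t=0.400: state=(2.714, 2.843)
t=0.600: state=(2.175, 3.410)
t=0.800: state=(1.627, 3.737)
t=1.000: state=(1.185, 3.774)
t=1.200: state=(0.874, 3.585)
t=1.400: state=(0.670, 3.267)
t=1.600: state=(0.541, 2.900)
t=1.800: state=(0.462, 2.531)
t=2.000: state=(0.417, 2.187)
t=2.200: state=(0.394, 1.879)
t=2.400: state=(0.389, 1.612)
t=2.600: state=(0.399, 1.383)
t=2.800: state=(0.422, 1.190)
t=3.000: state=(0.459, 1.028)
t=3.200: state=(0.510, 0.895)
t=3.320: state=(0.548, 0.828)
compare at T: x=0.548, y=0.828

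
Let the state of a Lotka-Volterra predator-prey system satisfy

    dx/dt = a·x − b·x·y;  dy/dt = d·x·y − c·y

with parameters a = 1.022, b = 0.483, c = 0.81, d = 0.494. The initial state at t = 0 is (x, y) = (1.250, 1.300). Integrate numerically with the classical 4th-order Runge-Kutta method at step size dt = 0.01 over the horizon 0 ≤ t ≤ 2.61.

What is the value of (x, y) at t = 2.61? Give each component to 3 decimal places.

t=0.000: state=(1.250, 1.300)
step 1 (dt=0.01): k1=(0.493, -0.250), k2=(0.494, -0.248), k3=(0.494, -0.248), k4=(0.496, -0.247); state += dt/6·(k1+2k2+2k3+k4)
t=0.010: state=(1.255, 1.298)
t=0.020: state=(1.260, 1.295)
t=0.030: state=(1.265, 1.293)
continuing one RK4 step at a time; state shown every 10 steps (Δt=0.1):
t=0.100: state=(1.301, 1.277)
t=0.200: state=(1.355, 1.257)
t=0.300: state=(1.413, 1.242)
t=0.400: state=(1.475, 1.230)
t=0.500: state=(1.540, 1.222)
t=0.600: state=(1.608, 1.218)
t=0.700: state=(1.679, 1.218)
t=0.800: state=(1.753, 1.222)
t=0.900: state=(1.830, 1.232)
t=1.000: state=(1.910, 1.246)
t=1.100: state=(1.991, 1.265)
t=1.200: state=(2.073, 1.290)
t=1.300: state=(2.156, 1.320)
t=1.400: state=(2.239, 1.357)
t=1.500: state=(2.320, 1.401)
t=1.600: state=(2.398, 1.451)
t=1.700: state=(2.473, 1.510)
t=1.800: state=(2.543, 1.576)
t=1.900: state=(2.605, 1.650)
t=2.000: state=(2.659, 1.733)
t=2.100: state=(2.703, 1.825)
t=2.200: state=(2.735, 1.925)
t=2.300: state=(2.753, 2.033)
t=2.400: state=(2.756, 2.148)
t=2.500: state=(2.744, 2.270)
t=2.600: state=(2.716, 2.395)
t=2.610: state=(2.712, 2.408)

(x, y) = (2.712, 2.408)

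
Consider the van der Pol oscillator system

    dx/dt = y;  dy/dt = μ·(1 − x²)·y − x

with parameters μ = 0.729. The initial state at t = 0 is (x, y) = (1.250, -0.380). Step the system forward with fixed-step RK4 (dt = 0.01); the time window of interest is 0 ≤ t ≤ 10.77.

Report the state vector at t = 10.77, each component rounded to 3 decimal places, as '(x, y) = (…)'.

t=0.000: state=(1.250, -0.380)
step 1 (dt=0.01): k1=(-0.380, -1.094), k2=(-0.385, -1.091), k3=(-0.385, -1.091), k4=(-0.391, -1.089); state += dt/6·(k1+2k2+2k3+k4)
t=0.010: state=(1.246, -0.391)
t=0.020: state=(1.242, -0.402)
t=0.030: state=(1.238, -0.413)
continuing one RK4 step at a time; state shown every 50 steps (Δt=0.5):
t=0.500: state=(0.931, -0.890)
t=1.000: state=(0.349, -1.460)
t=1.500: state=(-0.536, -2.023)
t=2.000: state=(-1.476, -1.449)
t=2.500: state=(-1.848, -0.108)
t=3.000: state=(-1.708, 0.574)
t=3.500: state=(-1.320, 0.970)
t=4.000: state=(-0.722, 1.459)
t=4.500: state=(0.182, 2.175)
t=5.000: state=(1.326, 2.066)
t=5.500: state=(1.953, 0.425)
t=6.000: state=(1.905, -0.463)
t=6.500: state=(1.571, -0.846)
t=7.000: state=(1.058, -1.230)
t=7.500: state=(0.299, -1.855)
t=8.000: state=(-0.801, -2.412)
t=8.500: state=(-1.784, -1.201)
t=9.000: state=(-1.995, 0.169)
t=9.500: state=(-1.762, 0.688)
t=10.000: state=(-1.334, 1.029)
t=10.500: state=(-0.709, 1.515)
t=10.770: state=(-0.250, 1.898)

(x, y) = (-0.250, 1.898)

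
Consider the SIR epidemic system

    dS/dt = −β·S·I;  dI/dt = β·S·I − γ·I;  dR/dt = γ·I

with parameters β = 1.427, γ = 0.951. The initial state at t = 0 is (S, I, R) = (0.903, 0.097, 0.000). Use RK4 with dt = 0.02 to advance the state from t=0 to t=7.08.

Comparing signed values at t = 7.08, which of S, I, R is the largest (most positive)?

largest component: R

t=0.000: state=(0.903, 0.097, 0.000)
step 1 (dt=0.02): k1=(-0.125, 0.033, 0.092), k2=(-0.125, 0.033, 0.093), k3=(-0.125, 0.033, 0.093), k4=(-0.125, 0.033, 0.093); state += dt/6·(k1+2k2+2k3+k4)
t=0.020: state=(0.900, 0.098, 0.002)
t=0.040: state=(0.898, 0.098, 0.004)
t=0.060: state=(0.895, 0.099, 0.006)
continuing one RK4 step at a time; state shown every 25 steps (Δt=0.5):
t=0.500: state=(0.838, 0.112, 0.050)
t=1.000: state=(0.770, 0.124, 0.106)
t=1.500: state=(0.703, 0.130, 0.167)
t=2.000: state=(0.640, 0.131, 0.229)
t=2.500: state=(0.584, 0.126, 0.290)
t=3.000: state=(0.536, 0.116, 0.348)
t=3.500: state=(0.495, 0.104, 0.400)
t=4.000: state=(0.462, 0.091, 0.447)
t=4.500: state=(0.435, 0.078, 0.487)
t=5.000: state=(0.413, 0.066, 0.521)
t=5.500: state=(0.396, 0.054, 0.550)
t=6.000: state=(0.382, 0.045, 0.573)
t=6.500: state=(0.371, 0.036, 0.593)
t=7.000: state=(0.363, 0.029, 0.608)
t=7.080: state=(0.361, 0.028, 0.610)
compare at T: S=0.361, I=0.028, R=0.610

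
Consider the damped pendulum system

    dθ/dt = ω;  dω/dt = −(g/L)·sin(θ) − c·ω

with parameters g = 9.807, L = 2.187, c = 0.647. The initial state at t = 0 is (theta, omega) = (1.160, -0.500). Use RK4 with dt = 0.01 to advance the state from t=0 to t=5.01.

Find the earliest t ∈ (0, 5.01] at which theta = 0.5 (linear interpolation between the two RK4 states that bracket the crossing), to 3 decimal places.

t=0.000: state=(1.160, -0.500)
step 1 (dt=0.01): k1=(-0.500, -3.788), k2=(-0.519, -3.771), k3=(-0.519, -3.771), k4=(-0.538, -3.754); state += dt/6·(k1+2k2+2k3+k4)
t=0.010: state=(1.155, -0.538)
t=0.020: state=(1.149, -0.575)
t=0.030: state=(1.143, -0.612)
continuing one RK4 step at a time; state shown every 20 steps (Δt=0.2):
t=0.200: state=(0.989, -1.182)
t=0.400: state=(0.700, -1.668)
t=0.510: state=(0.507, -1.824)
next step: t=0.520: state=(0.489, -1.833) — theta has crossed 0.5
linear interpolation between t=0.510 (0.50736) and t=0.520 (0.48908) → t≈0.514

t = 0.514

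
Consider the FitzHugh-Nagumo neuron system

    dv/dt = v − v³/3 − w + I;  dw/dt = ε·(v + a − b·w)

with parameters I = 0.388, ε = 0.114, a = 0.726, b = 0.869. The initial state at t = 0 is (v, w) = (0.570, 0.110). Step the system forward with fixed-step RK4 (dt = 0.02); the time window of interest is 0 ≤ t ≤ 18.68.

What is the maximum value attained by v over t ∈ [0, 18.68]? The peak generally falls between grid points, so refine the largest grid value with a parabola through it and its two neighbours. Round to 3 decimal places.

max v = 1.652

t=0.000: state=(0.570, 0.110)
step 1 (dt=0.02): k1=(0.786, 0.137), k2=(0.790, 0.138), k3=(0.790, 0.138), k4=(0.794, 0.138); state += dt/6·(k1+2k2+2k3+k4)
t=0.020: state=(0.586, 0.113)
t=0.040: state=(0.602, 0.116)
t=0.060: state=(0.618, 0.118)
continuing one RK4 step at a time; state shown every 50 steps (Δt=1):
t=1.000: state=(1.376, 0.286)
t=2.000: state=(1.650, 0.508)
t=3.000: state=(1.601, 0.716)
t=4.000: state=(1.491, 0.895)
t=5.000: state=(1.362, 1.045)
t=6.000: state=(1.215, 1.165)
t=7.000: state=(1.036, 1.256)
t=8.000: state=(0.791, 1.316)
t=9.000: state=(0.372, 1.336)
t=10.000: state=(-0.593, 1.284)
t=11.000: state=(-1.813, 1.101)
t=12.000: state=(-1.950, 0.867)
t=13.000: state=(-1.883, 0.656)
t=14.000: state=(-1.807, 0.472)
t=15.000: state=(-1.732, 0.315)
t=16.000: state=(-1.659, 0.180)
t=17.000: state=(-1.588, 0.065)
t=18.000: state=(-1.519, -0.031)
t=18.680: state=(-1.473, -0.086)
largest grid value and its neighbours: v(2.120)=1.65197, v(2.140)=1.65198, v(2.160)=1.65191
parabola through these three points peaks at t≈2.134 with v≈1.65199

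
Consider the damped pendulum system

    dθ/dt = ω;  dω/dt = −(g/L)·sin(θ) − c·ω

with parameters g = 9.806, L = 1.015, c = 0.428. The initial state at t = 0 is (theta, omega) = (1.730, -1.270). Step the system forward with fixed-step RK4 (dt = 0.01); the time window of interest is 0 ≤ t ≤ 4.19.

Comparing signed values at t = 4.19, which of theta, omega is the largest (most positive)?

largest component: omega

t=0.000: state=(1.730, -1.270)
step 1 (dt=0.01): k1=(-1.270, -8.995), k2=(-1.315, -8.986), k3=(-1.315, -8.986), k4=(-1.360, -8.976); state += dt/6·(k1+2k2+2k3+k4)
t=0.010: state=(1.717, -1.360)
t=0.020: state=(1.703, -1.450)
t=0.030: state=(1.688, -1.539)
continuing one RK4 step at a time; state shown every 20 steps (Δt=0.2):
t=0.200: state=(1.300, -3.002)
t=0.400: state=(0.562, -4.224)
t=0.600: state=(-0.298, -4.099)
t=0.800: state=(-0.986, -2.633)
t=1.000: state=(-1.321, -0.707)
t=1.200: state=(-1.274, 1.149)
t=1.400: state=(-0.882, 2.695)
t=1.600: state=(-0.248, 3.461)
t=1.800: state=(0.419, 3.000)
t=2.000: state=(0.888, 1.599)
t=2.200: state=(1.040, -0.082)
t=2.400: state=(0.866, -1.609)
t=2.600: state=(0.432, -2.607)
t=2.800: state=(-0.114, -2.677)
t=3.000: state=(-0.575, -1.807)
t=3.200: state=(-0.804, -0.448)
t=3.400: state=(-0.754, 0.919)
t=3.600: state=(-0.461, 1.919)
t=3.800: state=(-0.034, 2.215)
t=4.000: state=(0.370, 1.705)
t=4.190: state=(0.605, 0.721)
compare at T: theta=0.605, omega=0.721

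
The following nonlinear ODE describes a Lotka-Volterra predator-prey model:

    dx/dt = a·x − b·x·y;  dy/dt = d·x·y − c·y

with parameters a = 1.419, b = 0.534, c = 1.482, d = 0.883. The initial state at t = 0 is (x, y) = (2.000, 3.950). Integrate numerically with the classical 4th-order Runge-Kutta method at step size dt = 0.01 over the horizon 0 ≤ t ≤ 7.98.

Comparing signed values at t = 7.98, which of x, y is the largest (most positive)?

largest component: x

t=0.000: state=(2.000, 3.950)
step 1 (dt=0.01): k1=(-1.381, 1.122), k2=(-1.382, 1.099), k3=(-1.382, 1.099), k4=(-1.383, 1.077); state += dt/6·(k1+2k2+2k3+k4)
t=0.010: state=(1.986, 3.961)
t=0.020: state=(1.972, 3.972)
t=0.030: state=(1.959, 3.982)
continuing one RK4 step at a time; state shown every 50 steps (Δt=0.5):
t=0.500: state=(1.384, 3.940)
t=1.000: state=(1.077, 3.195)
t=1.500: state=(1.040, 2.411)
t=2.000: state=(1.201, 1.872)
t=2.500: state=(1.542, 1.625)
t=3.000: state=(2.028, 1.696)
t=3.500: state=(2.478, 2.203)
t=4.000: state=(2.466, 3.207)
t=4.500: state=(1.874, 4.033)
t=5.000: state=(1.303, 3.835)
t=5.500: state=(1.053, 3.041)
t=6.000: state=(1.056, 2.291)
t=6.500: state=(1.250, 1.805)
t=7.000: state=(1.622, 1.612)
t=7.500: state=(2.122, 1.751)
t=7.980: state=(2.515, 2.320)
compare at T: x=2.515, y=2.320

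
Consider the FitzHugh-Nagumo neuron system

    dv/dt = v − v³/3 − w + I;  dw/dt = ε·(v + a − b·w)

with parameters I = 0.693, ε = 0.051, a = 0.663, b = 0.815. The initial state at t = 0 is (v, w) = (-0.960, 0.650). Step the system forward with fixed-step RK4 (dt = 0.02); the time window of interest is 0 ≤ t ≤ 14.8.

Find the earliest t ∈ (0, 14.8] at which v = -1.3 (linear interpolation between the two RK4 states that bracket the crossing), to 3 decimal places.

t=0.000: state=(-0.960, 0.650)
step 1 (dt=0.02): k1=(-0.622, -0.042), k2=(-0.622, -0.042), k3=(-0.622, -0.042), k4=(-0.622, -0.043); state += dt/6·(k1+2k2+2k3+k4)
t=0.020: state=(-0.972, 0.649)
t=0.040: state=(-0.985, 0.648)
t=0.060: state=(-0.997, 0.647)
continuing one RK4 step at a time; state shown every 25 steps (Δt=0.5):
t=0.500: state=(-1.255, 0.625)
t=0.580: state=(-1.296, 0.621)
next step: t=0.600: state=(-1.306, 0.620) — v has crossed -1.3
linear interpolation between t=0.580 (-1.29646) and t=0.600 (-1.30634) → t≈0.587

t = 0.587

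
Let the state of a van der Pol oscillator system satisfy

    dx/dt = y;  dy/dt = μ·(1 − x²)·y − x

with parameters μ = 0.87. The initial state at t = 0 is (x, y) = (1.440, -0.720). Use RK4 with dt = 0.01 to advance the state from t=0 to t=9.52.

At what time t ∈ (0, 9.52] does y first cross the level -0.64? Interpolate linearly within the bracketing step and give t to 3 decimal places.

t=0.000: state=(1.440, -0.720)
step 1 (dt=0.01): k1=(-0.720, -0.767), k2=(-0.724, -0.767), k3=(-0.724, -0.767), k4=(-0.728, -0.766); state += dt/6·(k1+2k2+2k3+k4)
t=0.010: state=(1.433, -0.728)
t=0.020: state=(1.425, -0.735)
t=0.030: state=(1.418, -0.743)
continuing one RK4 step at a time; state shown every 50 steps (Δt=0.5):
t=0.500: state=(0.980, -1.141)
t=1.000: state=(0.254, -1.827)
t=1.500: state=(-0.860, -2.470)
t=2.000: state=(-1.820, -1.040)
t=2.100: state=(-1.905, -0.671)
next step: t=2.110: state=(-1.912, -0.636) — y has crossed -0.64
linear interpolation between t=2.100 (-0.67056) and t=2.110 (-0.63646) → t≈2.109

t = 2.109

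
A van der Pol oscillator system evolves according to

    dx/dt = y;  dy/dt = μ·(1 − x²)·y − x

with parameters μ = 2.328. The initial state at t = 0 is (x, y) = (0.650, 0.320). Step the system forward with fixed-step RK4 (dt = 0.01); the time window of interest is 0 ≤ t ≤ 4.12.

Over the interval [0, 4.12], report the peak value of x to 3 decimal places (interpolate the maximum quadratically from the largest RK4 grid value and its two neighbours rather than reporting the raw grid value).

max x = 0.769

t=0.000: state=(0.650, 0.320)
step 1 (dt=0.01): k1=(0.320, -0.220), k2=(0.319, -0.224), k3=(0.319, -0.224), k4=(0.318, -0.229); state += dt/6·(k1+2k2+2k3+k4)
t=0.010: state=(0.653, 0.318)
t=0.020: state=(0.656, 0.315)
t=0.030: state=(0.659, 0.313)
continuing one RK4 step at a time; state shown every 20 steps (Δt=0.2):
t=0.200: state=(0.708, 0.257)
t=0.400: state=(0.750, 0.157)
t=0.600: state=(0.769, 0.022)
t=0.800: state=(0.757, -0.142)
t=1.000: state=(0.710, -0.340)
t=1.200: state=(0.618, -0.594)
t=1.400: state=(0.465, -0.953)
t=1.600: state=(0.223, -1.519)
t=1.800: state=(-0.165, -2.419)
t=2.000: state=(-0.752, -3.370)
t=2.200: state=(-1.410, -2.837)
t=2.400: state=(-1.799, -1.075)
t=2.600: state=(-1.902, -0.119)
t=2.800: state=(-1.889, 0.185)
t=3.000: state=(-1.841, 0.280)
t=3.200: state=(-1.781, 0.321)
t=3.400: state=(-1.714, 0.350)
t=3.600: state=(-1.641, 0.378)
t=3.800: state=(-1.562, 0.411)
t=4.000: state=(-1.476, 0.453)
t=4.120: state=(-1.420, 0.483)
largest grid value and its neighbours: x(0.620)=0.76904, x(0.630)=0.76907, x(0.640)=0.76903
parabola through these three points peaks at t≈0.630 with x≈0.76907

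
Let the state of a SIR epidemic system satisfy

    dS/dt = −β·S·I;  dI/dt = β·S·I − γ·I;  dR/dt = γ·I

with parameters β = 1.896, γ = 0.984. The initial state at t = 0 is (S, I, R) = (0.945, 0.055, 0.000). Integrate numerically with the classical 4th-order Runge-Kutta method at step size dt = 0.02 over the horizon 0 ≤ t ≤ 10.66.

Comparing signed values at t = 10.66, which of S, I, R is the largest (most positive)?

t=0.000: state=(0.945, 0.055, 0.000)
step 1 (dt=0.02): k1=(-0.099, 0.044, 0.054), k2=(-0.099, 0.045, 0.055), k3=(-0.099, 0.045, 0.055), k4=(-0.100, 0.045, 0.055); state += dt/6·(k1+2k2+2k3+k4)
t=0.020: state=(0.943, 0.056, 0.001)
t=0.040: state=(0.941, 0.057, 0.002)
t=0.060: state=(0.939, 0.058, 0.003)
continuing one RK4 step at a time; state shown every 25 steps (Δt=0.5):
t=0.500: state=(0.887, 0.080, 0.033)
t=1.000: state=(0.810, 0.110, 0.080)
t=1.500: state=(0.720, 0.139, 0.141)
t=2.000: state=(0.624, 0.161, 0.215)
t=2.500: state=(0.533, 0.170, 0.297)
t=3.000: state=(0.454, 0.166, 0.380)
t=3.500: state=(0.391, 0.151, 0.458)
t=4.000: state=(0.342, 0.130, 0.528)
t=4.500: state=(0.305, 0.108, 0.586)
t=5.000: state=(0.278, 0.087, 0.634)
t=5.500: state=(0.259, 0.069, 0.673)
t=6.000: state=(0.244, 0.053, 0.703)
t=6.500: state=(0.233, 0.041, 0.726)
t=7.000: state=(0.226, 0.031, 0.743)
t=7.500: state=(0.220, 0.023, 0.757)
t=8.000: state=(0.216, 0.018, 0.767)
t=8.500: state=(0.213, 0.013, 0.774)
t=9.000: state=(0.210, 0.010, 0.780)
t=9.500: state=(0.209, 0.007, 0.784)
t=10.000: state=(0.207, 0.005, 0.787)
t=10.500: state=(0.206, 0.004, 0.789)
t=10.660: state=(0.206, 0.004, 0.790)
compare at T: S=0.206, I=0.004, R=0.790

largest component: R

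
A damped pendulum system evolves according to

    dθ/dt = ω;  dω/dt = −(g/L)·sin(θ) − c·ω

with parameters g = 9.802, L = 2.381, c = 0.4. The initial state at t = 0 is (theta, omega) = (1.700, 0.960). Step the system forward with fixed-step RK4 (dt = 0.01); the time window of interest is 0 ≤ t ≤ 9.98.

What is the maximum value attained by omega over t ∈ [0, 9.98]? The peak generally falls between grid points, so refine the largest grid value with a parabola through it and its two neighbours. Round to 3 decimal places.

max omega = 1.955

t=0.000: state=(1.700, 0.960)
step 1 (dt=0.01): k1=(0.960, -4.466), k2=(0.938, -4.455), k3=(0.938, -4.455), k4=(0.915, -4.443); state += dt/6·(k1+2k2+2k3+k4)
t=0.010: state=(1.709, 0.915)
t=0.020: state=(1.718, 0.871)
t=0.030: state=(1.727, 0.827)
continuing one RK4 step at a time; state shown every 50 steps (Δt=0.5):
t=0.500: state=(1.663, -1.043)
t=1.000: state=(0.724, -2.554)
t=1.500: state=(-0.559, -2.166)
t=2.000: state=(-1.184, -0.267)
t=2.500: state=(-0.866, 1.428)
t=3.000: state=(0.040, 1.899)
t=3.500: state=(0.748, 0.751)
t=4.000: state=(0.740, -0.731)
t=4.500: state=(0.150, -1.422)
t=5.000: state=(-0.456, -0.819)
t=5.500: state=(-0.577, 0.331)
t=6.000: state=(-0.205, 1.017)
t=6.500: state=(0.272, 0.733)
t=7.000: state=(0.433, -0.110)
t=7.500: state=(0.204, -0.711)
t=8.000: state=(-0.156, -0.607)
t=8.500: state=(-0.318, -0.009)
t=9.000: state=(-0.183, 0.489)
t=9.500: state=(0.083, 0.483)
t=9.980: state=(0.229, 0.087)
largest grid value and its neighbours: omega(2.870)=1.95480, omega(2.880)=1.95524, omega(2.890)=1.95489
parabola through these three points peaks at t≈2.881 with omega≈1.95524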